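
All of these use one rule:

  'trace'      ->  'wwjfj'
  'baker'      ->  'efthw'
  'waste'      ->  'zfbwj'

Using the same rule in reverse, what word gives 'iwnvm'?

fresh

Shifts by position in trace: pos 0: t→w (+3), pos 1: r→w (+5), pos 2: a→j (+9), pos 3: c→f (+3), pos 4: e→j (+5) — repeating every 3. A repeating key of period 3 is used — shifts +3, +5, +9 over and over.
Reversing it on iwnvm: i−3=f, w−5=r, n−9=e, v−3=s, m−5=h.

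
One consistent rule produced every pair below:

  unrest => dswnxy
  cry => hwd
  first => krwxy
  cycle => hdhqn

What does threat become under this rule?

The shift depends on letter class: consonant n→s is +5, but vowel u→d is +9. The rule splits by letter class: vowels +9, consonants +5.
For threat: t(cons)+5=y, h(cons)+5=m, r(cons)+5=w, e(vowel)+9=n, a(vowel)+9=j, t(cons)+5=y.

ymwnjy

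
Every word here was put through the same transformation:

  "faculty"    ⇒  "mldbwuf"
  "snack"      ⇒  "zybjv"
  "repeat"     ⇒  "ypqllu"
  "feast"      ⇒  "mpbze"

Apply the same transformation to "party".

Shifts by position in faculty: pos 0: f→m (+7), pos 1: a→l (+11), pos 2: c→d (+1), pos 3: u→b (+7), pos 4: l→w (+11), pos 5: t→u (+1) — repeating every 3. A repeating key of period 3 is used — shifts +7, +11, +1 over and over.
Applying it to party: p+7=w, a+11=l, r+1=s, t+7=a, y+11=j.

wlsaj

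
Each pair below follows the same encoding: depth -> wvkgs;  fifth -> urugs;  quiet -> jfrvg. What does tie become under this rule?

grv

Each pair mirrors across the alphabet (d↔w, e↔v, p↔k): positions sum to 25. Letters are reflected about the middle of the alphabet (position → 25−position): Atbash.
Applying it to tie: t↔g, i↔r, e↔v.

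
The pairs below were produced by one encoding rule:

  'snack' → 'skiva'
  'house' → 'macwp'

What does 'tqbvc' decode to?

The output letters match the input read backwards, each shifted +8: snack reversed is kcans. The word is reversed, then every letter is shifted forward by 8.
Decoding tqbvc: shift back: t−8=l, q−8=i, b−8=t, v−8=n, c−8=u → litnu; then reverse → until.

until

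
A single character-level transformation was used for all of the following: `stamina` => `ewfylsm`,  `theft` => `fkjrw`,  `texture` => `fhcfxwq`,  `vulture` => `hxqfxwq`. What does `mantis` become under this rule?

ydsflx

Shifts by position in stamina: pos 0: s→e (+12), pos 1: t→w (+3), pos 2: a→f (+5), pos 3: m→y (+12), pos 4: i→l (+3), pos 5: n→s (+5) — repeating every 3. The shifts repeat in a cycle of length 3: positions 0,1,… shift by +12, +3, +5, then the pattern repeats.
On mantis: m+12=y, a+3=d, n+5=s, t+12=f, i+3=l, s+5=x.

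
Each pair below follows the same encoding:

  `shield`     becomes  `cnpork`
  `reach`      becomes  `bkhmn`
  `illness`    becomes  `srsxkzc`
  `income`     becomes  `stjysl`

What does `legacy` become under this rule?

Shifts by position in shield: pos 0: s→c (+10), pos 1: h→n (+6), pos 2: i→p (+7), pos 3: e→o (+10), pos 4: l→r (+6), pos 5: d→k (+7) — repeating every 3. The shifts repeat in a cycle of length 3: positions 0,1,… shift by +10, +6, +7, then the pattern repeats.
On legacy: l+10=v, e+6=k, g+7=n, a+10=k, c+6=i, y+7=f.

vknkif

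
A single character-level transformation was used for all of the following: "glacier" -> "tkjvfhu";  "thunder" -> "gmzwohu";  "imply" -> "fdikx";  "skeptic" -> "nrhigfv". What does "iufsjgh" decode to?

Each letter's alphabet position (a=0..z=25) is mapped through 19·x+9 mod 26 — an affine cipher.
Undoing it on iufsjgh: i(8)→11·(8−9)≡15=p; u(20)→11·(20−9)≡17=r; f(5)→11·(5−9)≡8=i; s(18)→11·(18−9)≡21=v; j(9)→11·(9−9)≡0=a; g(6)→11·(6−9)≡19=t; h(7)→11·(7−9)≡4=e (all mod 26).

private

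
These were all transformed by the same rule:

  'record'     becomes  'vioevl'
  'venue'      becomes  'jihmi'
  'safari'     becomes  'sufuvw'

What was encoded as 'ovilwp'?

credit

Each letter's alphabet position (a=0..z=25) is mapped through 23·x+20 mod 26 — an affine cipher.
Undoing it on ovilwp: o(14)→17·(14−20)≡2=c; v(21)→17·(21−20)≡17=r; i(8)→17·(8−20)≡4=e; l(11)→17·(11−20)≡3=d; w(22)→17·(22−20)≡8=i; p(15)→17·(15−20)≡19=t (all mod 26).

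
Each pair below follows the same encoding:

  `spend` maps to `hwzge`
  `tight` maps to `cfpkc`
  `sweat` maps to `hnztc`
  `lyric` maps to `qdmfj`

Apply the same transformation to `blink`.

Treating letters as 0–25, the rule is x ↦ 21x + 19 (mod 26).
For blink: b(1)→21·1+19≡14=o; l(11)→21·11+19≡16=q; i(8)→21·8+19≡5=f; n(13)→21·13+19≡6=g; k(10)→21·10+19≡21=v (all mod 26).

oqfgv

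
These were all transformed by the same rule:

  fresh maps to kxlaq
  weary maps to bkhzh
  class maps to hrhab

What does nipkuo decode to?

In fresh: f→k is +5, r→x is +6, e→l is +7, s→a is +8 — the shift increases by 1 each position. Each letter shifts forward by (position + 5), i.e. 5, 6, 7, … — the shift grows by one for each successive letter.
Decoding nipkuo: n−5=i, i−6=c, p−7=i, k−8=c, u−9=l, o−10=e.

icicle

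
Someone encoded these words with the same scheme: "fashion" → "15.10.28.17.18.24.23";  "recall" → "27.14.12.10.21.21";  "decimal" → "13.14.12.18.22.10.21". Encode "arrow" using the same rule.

10.27.27.24.32

Letters become their 1-based position plus 9 (so a→10, b→11, …).
For arrow: a=1→10, r=18→27, r=18→27, o=15→24, w=23→32.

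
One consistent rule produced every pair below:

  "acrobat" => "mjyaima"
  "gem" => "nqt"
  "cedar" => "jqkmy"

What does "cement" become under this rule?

The shift depends on letter class: consonant c→j is +7, but vowel a→m is +12. Two shifts are in play — +12 for a/e/i/o/u, +7 for every other letter.
On cement: c(cons)+7=j, e(vowel)+12=q, m(cons)+7=t, e(vowel)+12=q, n(cons)+7=u, t(cons)+7=a.

jqtqua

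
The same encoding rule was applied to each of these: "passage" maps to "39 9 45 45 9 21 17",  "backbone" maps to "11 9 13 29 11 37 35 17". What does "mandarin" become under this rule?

33 9 35 15 9 43 25 35

p(#16)→39 and a(#1)→9: differences scale by 2, so n = 2·pos + 7. The formula is n = 2×(alphabet index, a=1) + 7.
For mandarin: m=13→33, a=1→9, n=14→35, d=4→15, a=1→9, r=18→43, i=9→25, n=14→35.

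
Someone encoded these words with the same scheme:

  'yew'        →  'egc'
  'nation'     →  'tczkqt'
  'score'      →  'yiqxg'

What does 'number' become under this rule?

twshgx

The shift depends on letter class: consonant y→e is +6, but vowel e→g is +2. Two shifts are in play — +2 for a/e/i/o/u, +6 for every other letter.
Applying it to number: n(cons)+6=t, u(vowel)+2=w, m(cons)+6=s, b(cons)+6=h, e(vowel)+2=g, r(cons)+6=x.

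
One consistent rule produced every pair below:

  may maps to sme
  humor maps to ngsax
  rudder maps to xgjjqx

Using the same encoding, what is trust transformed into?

zxgyz

The shift depends on letter class: consonant m→s is +6, but vowel a→m is +12. The rule splits by letter class: vowels +12, consonants +6.
Applying it to trust: t(cons)+6=z, r(cons)+6=x, u(vowel)+12=g, s(cons)+6=y, t(cons)+6=z.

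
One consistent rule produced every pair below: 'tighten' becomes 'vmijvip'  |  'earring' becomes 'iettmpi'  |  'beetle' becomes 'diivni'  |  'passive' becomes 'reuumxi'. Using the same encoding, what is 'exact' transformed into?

The shift depends on letter class: consonant t→v is +2, but vowel i→m is +4. Two shifts are in play — +4 for a/e/i/o/u, +2 for every other letter.
For exact: e(vowel)+4=i, x(cons)+2=z, a(vowel)+4=e, c(cons)+2=e, t(cons)+2=v.

izeev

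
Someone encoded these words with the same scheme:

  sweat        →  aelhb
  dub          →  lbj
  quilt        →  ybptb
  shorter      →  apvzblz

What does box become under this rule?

jvf

Two shifts are in play — +7 for a/e/i/o/u, +8 for every other letter.
For box: b(cons)+8=j, o(vowel)+7=v, x(cons)+8=f.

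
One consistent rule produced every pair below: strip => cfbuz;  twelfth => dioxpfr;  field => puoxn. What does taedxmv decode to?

journal

A repeating key of period 2 is used — shifts +10, +12 over and over.
Reversing it on taedxmv: t−10=j, a−12=o, e−10=u, d−12=r, x−10=n, m−12=a, v−10=l.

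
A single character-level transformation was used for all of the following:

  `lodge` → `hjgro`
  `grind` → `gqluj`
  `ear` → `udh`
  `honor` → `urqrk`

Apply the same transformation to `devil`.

The output letters match the input read backwards, each shifted +3: lodge reversed is egdol. The word is reversed, then every letter is shifted forward by 3.
On devil: reverse → lived; then shift: l+3=o, i+3=l, v+3=y, e+3=h, d+3=g.

olyhg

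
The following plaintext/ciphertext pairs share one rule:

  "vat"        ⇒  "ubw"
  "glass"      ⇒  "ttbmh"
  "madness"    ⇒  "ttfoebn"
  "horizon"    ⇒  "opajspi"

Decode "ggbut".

The output letters match the input read backwards, each shifted +1: vat reversed is tav. The word is reversed, then every letter is shifted forward by 1.
Decoding ggbut: shift back: g−1=f, g−1=f, b−1=a, u−1=t, t−1=s → ffats; then reverse → staff.

staff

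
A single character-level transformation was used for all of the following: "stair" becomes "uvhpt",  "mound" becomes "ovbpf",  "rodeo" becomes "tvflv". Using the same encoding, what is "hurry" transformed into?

jbtta

The shift depends on letter class: consonant s→u is +2, but vowel a→h is +7. The rule splits by letter class: vowels +7, consonants +2.
For hurry: h(cons)+2=j, u(vowel)+7=b, r(cons)+2=t, r(cons)+2=t, y(cons)+2=a.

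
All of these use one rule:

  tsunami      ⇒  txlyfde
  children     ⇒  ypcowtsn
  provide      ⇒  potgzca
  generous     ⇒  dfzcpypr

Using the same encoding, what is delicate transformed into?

pelntwpo

The output letters match the input read backwards, each shifted +11: tsunami reversed is imanust. The word is reversed, then every letter is shifted forward by 11.
On delicate: reverse → etaciled; then shift: e+11=p, t+11=e, a+11=l, c+11=n, i+11=t, l+11=w, e+11=p, d+11=o.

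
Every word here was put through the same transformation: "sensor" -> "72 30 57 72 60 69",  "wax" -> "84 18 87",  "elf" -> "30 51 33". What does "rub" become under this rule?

69 78 21

s(#19)→72 and e(#5)→30: differences scale by 3, so n = 3·pos + 15. Each letter becomes 3×(its alphabet position, a=1..z=26) + 15.
Applying it to rub: r=18→69, u=21→78, b=2→21.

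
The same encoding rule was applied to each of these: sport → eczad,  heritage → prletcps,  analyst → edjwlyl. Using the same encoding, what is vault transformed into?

The output letters match the input read backwards, each shifted +11: sport reversed is trops. Read the word backwards and shift each letter +11.
On vault: reverse → tluav; then shift: t+11=e, l+11=w, u+11=f, a+11=l, v+11=g.

ewflg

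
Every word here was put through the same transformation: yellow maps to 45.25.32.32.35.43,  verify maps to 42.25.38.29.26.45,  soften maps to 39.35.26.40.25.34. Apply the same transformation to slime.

Letters become their 1-based position plus 20 (so a→21, b→22, …).
On slime: s=19→39, l=12→32, i=9→29, m=13→33, e=5→25.

39.32.29.33.25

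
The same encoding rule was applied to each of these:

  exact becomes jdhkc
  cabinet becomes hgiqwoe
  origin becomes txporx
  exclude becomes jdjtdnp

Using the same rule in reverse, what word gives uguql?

panic

In exact: e→j is +5, x→d is +6, a→h is +7, c→k is +8 — the shift increases by 1 each position. Each letter shifts forward by (position + 5), i.e. 5, 6, 7, … — the shift grows by one for each successive letter.
Decoding uguql: u−5=p, g−6=a, u−7=n, q−8=i, l−9=c.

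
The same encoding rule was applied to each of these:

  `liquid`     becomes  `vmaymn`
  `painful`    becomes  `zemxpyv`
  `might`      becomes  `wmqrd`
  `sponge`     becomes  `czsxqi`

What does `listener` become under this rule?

vmcdixib

The shift depends on letter class: consonant l→v is +10, but vowel i→m is +4. Vowels shift forward by 4 and consonants shift forward by 10.
On listener: l(cons)+10=v, i(vowel)+4=m, s(cons)+10=c, t(cons)+10=d, e(vowel)+4=i, n(cons)+10=x, e(vowel)+4=i, r(cons)+10=b.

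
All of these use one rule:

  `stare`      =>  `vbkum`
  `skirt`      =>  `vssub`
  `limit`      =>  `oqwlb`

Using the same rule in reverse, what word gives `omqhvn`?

legend

It's a Vigenère-style cipher with numeric key [3,8,10]: position i shifts by key[i mod 3].
Decoding omqhvn: o−3=l, m−8=e, q−10=g, h−3=e, v−8=n, n−10=d.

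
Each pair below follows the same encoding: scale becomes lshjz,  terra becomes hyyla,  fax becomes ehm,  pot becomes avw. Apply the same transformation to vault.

The output letters match the input read backwards, each shifted +7: scale reversed is elacs. The word is reversed, then every letter is shifted forward by 7.
On vault: reverse → tluav; then shift: t+7=a, l+7=s, u+7=b, a+7=h, v+7=c.

asbhc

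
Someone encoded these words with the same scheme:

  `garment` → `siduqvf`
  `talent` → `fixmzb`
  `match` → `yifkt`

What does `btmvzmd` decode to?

planner

The shifts repeat in a cycle of length 2: positions 0,1,… shift by +12, +8, then the pattern repeats.
Undoing it on btmvzmd: b−12=p, t−8=l, m−12=a, v−8=n, z−12=n, m−8=e, d−12=r.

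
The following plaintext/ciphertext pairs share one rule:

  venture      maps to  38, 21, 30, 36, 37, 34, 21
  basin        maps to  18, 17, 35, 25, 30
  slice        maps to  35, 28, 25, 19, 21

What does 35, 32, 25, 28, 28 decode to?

v is letter #22 and maps to 38: an offset of 16. The number is (letter's place in the alphabet, a=1) + 16.
Decoding 35, 32, 25, 28, 28: 35→(35−16)÷1=19=s, 32→(32−16)÷1=16=p, 25→(25−16)÷1=9=i, 28→(28−16)÷1=12=l, 28→(28−16)÷1=12=l.

spill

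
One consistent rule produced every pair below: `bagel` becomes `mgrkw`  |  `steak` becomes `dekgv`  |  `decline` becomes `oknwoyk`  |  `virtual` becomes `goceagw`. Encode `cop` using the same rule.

The shift depends on letter class: consonant b→m is +11, but vowel a→g is +6. The rule splits by letter class: vowels +6, consonants +11.
For cop: c(cons)+11=n, o(vowel)+6=u, p(cons)+11=a.

nua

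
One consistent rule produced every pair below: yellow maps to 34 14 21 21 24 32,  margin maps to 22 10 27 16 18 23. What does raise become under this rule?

27 10 18 28 14

y is letter #25 and maps to 34: an offset of 9. Letters become their 1-based position plus 9 (so a→10, b→11, …).
Applying it to raise: r=18→27, a=1→10, i=9→18, s=19→28, e=5→14.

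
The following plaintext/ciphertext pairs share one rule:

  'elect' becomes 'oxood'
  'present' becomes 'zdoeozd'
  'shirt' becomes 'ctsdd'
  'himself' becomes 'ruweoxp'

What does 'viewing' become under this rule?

fuoiszq

Shifts by position in elect: pos 0: e→o (+10), pos 1: l→x (+12), pos 2: e→o (+10), pos 3: c→o (+12) — repeating every 2. A repeating key of period 2 is used — shifts +10, +12 over and over.
Applying it to viewing: v+10=f, i+12=u, e+10=o, w+12=i, i+10=s, n+12=z, g+10=q.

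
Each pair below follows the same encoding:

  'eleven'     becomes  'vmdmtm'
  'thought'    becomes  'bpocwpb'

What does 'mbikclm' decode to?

The output letters match the input read backwards, each shifted +8: eleven reversed is nevele. Read the word backwards and shift each letter +8.
Undoing it on mbikclm: shift back: m−8=e, b−8=t, i−8=a, k−8=c, c−8=u, l−8=d, m−8=e → etacude; then reverse → educate.

educate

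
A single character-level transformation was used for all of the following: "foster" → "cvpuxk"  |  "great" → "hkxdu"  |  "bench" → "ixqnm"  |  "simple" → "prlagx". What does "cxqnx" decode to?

fence

f(5)→c(2) and o(14)→v(21) fit y≡5x+3 (mod 26); the inverse of 5 mod 26 is 21. Each letter's alphabet position (a=0..z=25) is mapped through 5·x+3 mod 26 — an affine cipher.
Decoding cxqnx: c(2)→21·(2−3)≡5=f; x(23)→21·(23−3)≡4=e; q(16)→21·(16−3)≡13=n; n(13)→21·(13−3)≡2=c; x(23)→21·(23−3)≡4=e (all mod 26).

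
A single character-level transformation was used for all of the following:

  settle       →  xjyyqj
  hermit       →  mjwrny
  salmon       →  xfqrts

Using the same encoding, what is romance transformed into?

Compare letters: s→x is +5, e→j is +5, t→y is +5 — a constant shift. Every letter moves 5 places later in the alphabet, wrapping around z→a.
On romance: r+5=w, o+5=t, m+5=r, a+5=f, n+5=s, c+5=h, e+5=j.

wtrfshj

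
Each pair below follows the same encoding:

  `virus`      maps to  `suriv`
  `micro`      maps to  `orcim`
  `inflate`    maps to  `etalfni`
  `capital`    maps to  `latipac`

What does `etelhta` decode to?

athlete

The output letters match the input read backwards: virus reversed is suriv. The word is simply reversed.
Decoding etelhta: then reverse → athlete.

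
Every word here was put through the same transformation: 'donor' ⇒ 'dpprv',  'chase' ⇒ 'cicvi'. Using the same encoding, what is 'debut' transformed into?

dfdxx

In donor: d→d is +0, o→p is +1, n→p is +2, o→r is +3 — the shift increases by 1 each position. Letter i (0-indexed) is shifted by i+0, so successive shifts are 0, 1, 2, ….
Applying it to debut: d+0=d, e+1=f, b+2=d, u+3=x, t+4=x.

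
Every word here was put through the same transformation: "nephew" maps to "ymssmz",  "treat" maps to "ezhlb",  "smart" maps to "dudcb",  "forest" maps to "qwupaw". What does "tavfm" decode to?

Shifts by position in nephew: pos 0: n→y (+11), pos 1: e→m (+8), pos 2: p→s (+3), pos 3: h→s (+11), pos 4: e→m (+8), pos 5: w→z (+3) — repeating every 3. A repeating key of period 3 is used — shifts +11, +8, +3 over and over.
Reversing it on tavfm: t−11=i, a−8=s, v−3=s, f−11=u, m−8=e.

issue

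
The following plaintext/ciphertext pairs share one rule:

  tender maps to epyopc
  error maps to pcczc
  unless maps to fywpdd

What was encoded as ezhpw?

Compare letters: t→e is +11, e→p is +11, n→y is +11 — a constant shift. Every letter moves 11 places later in the alphabet, wrapping around z→a.
Reversing it on ezhpw: e−11=t, z−11=o, h−11=w, p−11=e, w−11=l.

towel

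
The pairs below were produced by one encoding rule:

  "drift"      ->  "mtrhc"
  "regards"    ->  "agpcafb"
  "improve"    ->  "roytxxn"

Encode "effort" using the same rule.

The shifts repeat in a cycle of length 2: positions 0,1,… shift by +9, +2, then the pattern repeats.
For effort: e+9=n, f+2=h, f+9=o, o+2=q, r+9=a, t+2=v.

nhoqav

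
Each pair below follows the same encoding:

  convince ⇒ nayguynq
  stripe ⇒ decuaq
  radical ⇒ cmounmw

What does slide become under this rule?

Vowels shift forward by 12 and consonants shift forward by 11.
Applying it to slide: s(cons)+11=d, l(cons)+11=w, i(vowel)+12=u, d(cons)+11=o, e(vowel)+12=q.

dwuoq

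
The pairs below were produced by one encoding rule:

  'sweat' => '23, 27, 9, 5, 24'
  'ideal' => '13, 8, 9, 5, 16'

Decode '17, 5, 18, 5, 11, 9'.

s is letter #19 and maps to 23: an offset of 4. Letters become their 1-based position plus 4 (so a→5, b→6, …).
Undoing it on 17, 5, 18, 5, 11, 9: 17→(17−4)÷1=13=m, 5→(5−4)÷1=1=a, 18→(18−4)÷1=14=n, 5→(5−4)÷1=1=a, 11→(11−4)÷1=7=g, 9→(9−4)÷1=5=e.

manage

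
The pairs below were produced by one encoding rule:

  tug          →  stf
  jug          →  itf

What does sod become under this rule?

rnc

Compare letters: t→s is +25, u→t is +25, g→f is +25 — a constant shift. This is a Caesar cipher with shift 25.
On sod: s+25=r, o+25=n, d+25=c.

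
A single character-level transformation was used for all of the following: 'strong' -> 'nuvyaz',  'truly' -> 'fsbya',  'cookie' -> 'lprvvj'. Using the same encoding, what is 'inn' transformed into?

uup

Read the word backwards and shift each letter +7.
On inn: reverse → nni; then shift: n+7=u, n+7=u, i+7=p.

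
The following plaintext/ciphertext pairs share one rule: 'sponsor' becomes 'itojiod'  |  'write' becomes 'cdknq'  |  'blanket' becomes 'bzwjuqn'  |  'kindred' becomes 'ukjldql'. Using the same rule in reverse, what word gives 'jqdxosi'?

nervous

s(18)→i(8) and p(15)→t(19) fit y≡5x+22 (mod 26); the inverse of 5 mod 26 is 21. This is an affine cipher: with a=0,…,z=25, each position x becomes (5x+22) mod 26.
Reversing it on jqdxosi: j(9)→21·(9−22)≡13=n; q(16)→21·(16−22)≡4=e; d(3)→21·(3−22)≡17=r; x(23)→21·(23−22)≡21=v; o(14)→21·(14−22)≡14=o; s(18)→21·(18−22)≡20=u; i(8)→21·(8−22)≡18=s (all mod 26).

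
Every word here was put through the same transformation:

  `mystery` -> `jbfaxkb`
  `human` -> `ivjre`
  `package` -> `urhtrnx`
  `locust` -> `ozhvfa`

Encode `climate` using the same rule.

m(12)→j(9) and y(24)→b(1) fit y≡21x+17 (mod 26); the inverse of 21 mod 26 is 5. Each letter's alphabet position (a=0..z=25) is mapped through 21·x+17 mod 26 — an affine cipher.
Applying it to climate: c(2)→21·2+17≡7=h; l(11)→21·11+17≡14=o; i(8)→21·8+17≡3=d; m(12)→21·12+17≡9=j; a(0)→21·0+17≡17=r; t(19)→21·19+17≡0=a; e(4)→21·4+17≡23=x (all mod 26).

hodjrax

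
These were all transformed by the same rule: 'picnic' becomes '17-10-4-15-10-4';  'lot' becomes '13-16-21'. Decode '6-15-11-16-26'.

enjoy

The number is (letter's place in the alphabet, a=1) + 1.
Reversing it on 6-15-11-16-26: 6→(6−1)÷1=5=e, 15→(15−1)÷1=14=n, 11→(11−1)÷1=10=j, 16→(16−1)÷1=15=o, 26→(26−1)÷1=25=y.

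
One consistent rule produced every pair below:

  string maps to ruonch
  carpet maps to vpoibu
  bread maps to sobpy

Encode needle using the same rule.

cbbywb

Each letter's alphabet position (a=0..z=25) is mapped through 3·x+15 mod 26 — an affine cipher.
Applying it to needle: n(13)→3·13+15≡2=c; e(4)→3·4+15≡1=b; e(4)→3·4+15≡1=b; d(3)→3·3+15≡24=y; l(11)→3·11+15≡22=w; e(4)→3·4+15≡1=b (all mod 26).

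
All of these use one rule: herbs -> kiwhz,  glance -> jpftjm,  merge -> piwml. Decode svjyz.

press

In herbs: h→k is +3, e→i is +4, r→w is +5, b→h is +6 — the shift increases by 1 each position. Letter i (0-indexed) is shifted by i+3, so successive shifts are 3, 4, 5, ….
Undoing it on svjyz: s−3=p, v−4=r, j−5=e, y−6=s, z−7=s.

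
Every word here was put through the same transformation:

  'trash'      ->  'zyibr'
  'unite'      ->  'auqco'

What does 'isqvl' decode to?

climb

Letter i (0-indexed) is shifted by i+6, so successive shifts are 6, 7, 8, ….
Decoding isqvl: i−6=c, s−7=l, q−8=i, v−9=m, l−10=b.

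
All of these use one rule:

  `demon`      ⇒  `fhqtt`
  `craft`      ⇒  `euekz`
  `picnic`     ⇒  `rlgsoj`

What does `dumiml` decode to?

In demon: d→f is +2, e→h is +3, m→q is +4, o→t is +5 — the shift increases by 1 each position. Each letter shifts forward by (position + 2), i.e. 2, 3, 4, … — the shift grows by one for each successive letter.
Undoing it on dumiml: d−2=b, u−3=r, m−4=i, i−5=d, m−6=g, l−7=e.

bridge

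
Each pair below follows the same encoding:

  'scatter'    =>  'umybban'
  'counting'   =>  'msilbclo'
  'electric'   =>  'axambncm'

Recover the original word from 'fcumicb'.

biscuit

Treating letters as 0–25, the rule is x ↦ 7x + 24 (mod 26).
Reversing it on fcumicb: f(5)→15·(5−24)≡1=b; c(2)→15·(2−24)≡8=i; u(20)→15·(20−24)≡18=s; m(12)→15·(12−24)≡2=c; i(8)→15·(8−24)≡20=u; c(2)→15·(2−24)≡8=i; b(1)→15·(1−24)≡19=t (all mod 26).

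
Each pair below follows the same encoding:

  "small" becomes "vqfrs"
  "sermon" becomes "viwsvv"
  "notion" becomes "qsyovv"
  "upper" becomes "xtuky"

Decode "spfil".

place

In small: s→v is +3, m→q is +4, a→f is +5, l→r is +6 — the shift increases by 1 each position. The shift increases by 1 at each position, starting from +3: 3, 4, 5, ….
Reversing it on spfil: s−3=p, p−4=l, f−5=a, i−6=c, l−7=e.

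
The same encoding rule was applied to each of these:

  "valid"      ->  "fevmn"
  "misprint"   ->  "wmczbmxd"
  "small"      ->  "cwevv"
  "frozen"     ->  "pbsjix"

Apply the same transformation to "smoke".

cwsui

The shift depends on letter class: consonant v→f is +10, but vowel a→e is +4. Vowels shift forward by 4 and consonants shift forward by 10.
On smoke: s(cons)+10=c, m(cons)+10=w, o(vowel)+4=s, k(cons)+10=u, e(vowel)+4=i.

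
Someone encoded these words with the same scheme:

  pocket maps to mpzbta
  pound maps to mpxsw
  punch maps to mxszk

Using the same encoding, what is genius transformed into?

ntshxd

p(15)→m(12) and o(14)→p(15) fit y≡23x+5 (mod 26); the inverse of 23 mod 26 is 17. Each letter's alphabet position (a=0..z=25) is mapped through 23·x+5 mod 26 — an affine cipher.
Applying it to genius: g(6)→23·6+5≡13=n; e(4)→23·4+5≡19=t; n(13)→23·13+5≡18=s; i(8)→23·8+5≡7=h; u(20)→23·20+5≡23=x; s(18)→23·18+5≡3=d (all mod 26).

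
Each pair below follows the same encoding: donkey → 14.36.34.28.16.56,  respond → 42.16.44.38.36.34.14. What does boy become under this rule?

10.36.56

d(#4)→14 and o(#15)→36: differences scale by 2, so n = 2·pos + 6. The formula is n = 2×(alphabet index, a=1) + 6.
For boy: b=2→10, o=15→36, y=25→56.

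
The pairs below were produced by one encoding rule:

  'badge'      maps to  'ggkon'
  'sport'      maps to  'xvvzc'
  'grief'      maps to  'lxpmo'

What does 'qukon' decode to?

Each letter shifts forward by (position + 5), i.e. 5, 6, 7, … — the shift grows by one for each successive letter.
Decoding qukon: q−5=l, u−6=o, k−7=d, o−8=g, n−9=e.

lodge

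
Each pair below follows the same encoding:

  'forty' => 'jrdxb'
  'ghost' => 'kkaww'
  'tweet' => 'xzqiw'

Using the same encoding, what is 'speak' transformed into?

wsqen

Shifts by position in forty: pos 0: f→j (+4), pos 1: o→r (+3), pos 2: r→d (+12), pos 3: t→x (+4), pos 4: y→b (+3) — repeating every 3. It's a Vigenère-style cipher with numeric key [4,3,12]: position i shifts by key[i mod 3].
Applying it to speak: s+4=w, p+3=s, e+12=q, a+4=e, k+3=n.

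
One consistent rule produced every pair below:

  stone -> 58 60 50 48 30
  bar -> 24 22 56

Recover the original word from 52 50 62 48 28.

pound

s(#19)→58 and t(#20)→60: differences scale by 2, so n = 2·pos + 20. With a=1..z=26, the number is 2·pos + 20.
Decoding 52 50 62 48 28: 52→(52−20)÷2=16=p, 50→(50−20)÷2=15=o, 62→(62−20)÷2=21=u, 48→(48−20)÷2=14=n, 28→(28−20)÷2=4=d.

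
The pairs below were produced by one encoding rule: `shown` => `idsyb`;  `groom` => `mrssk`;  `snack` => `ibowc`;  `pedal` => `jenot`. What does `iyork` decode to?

swarm

s(18)→i(8) and h(7)→d(3) fit y≡17x+14 (mod 26); the inverse of 17 mod 26 is 23. Each letter's alphabet position (a=0..z=25) is mapped through 17·x+14 mod 26 — an affine cipher.
Undoing it on iyork: i(8)→23·(8−14)≡18=s; y(24)→23·(24−14)≡22=w; o(14)→23·(14−14)≡0=a; r(17)→23·(17−14)≡17=r; k(10)→23·(10−14)≡12=m (all mod 26).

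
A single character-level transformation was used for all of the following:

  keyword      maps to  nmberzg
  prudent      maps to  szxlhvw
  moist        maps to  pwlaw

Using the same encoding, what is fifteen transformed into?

Shifts by position in keyword: pos 0: k→n (+3), pos 1: e→m (+8), pos 2: y→b (+3), pos 3: w→e (+8) — repeating every 2. A repeating key of period 2 is used — shifts +3, +8 over and over.
For fifteen: f+3=i, i+8=q, f+3=i, t+8=b, e+3=h, e+8=m, n+3=q.

iqibhmq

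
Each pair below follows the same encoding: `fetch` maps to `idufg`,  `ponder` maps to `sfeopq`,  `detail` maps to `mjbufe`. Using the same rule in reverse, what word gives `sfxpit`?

shower

The word is reversed, then every letter is shifted forward by 1.
Reversing it on sfxpit: shift back: s−1=r, f−1=e, x−1=w, p−1=o, i−1=h, t−1=s → rewohs; then reverse → shower.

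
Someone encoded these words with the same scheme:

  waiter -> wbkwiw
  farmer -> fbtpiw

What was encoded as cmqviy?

The shift increases by 1 at each position, starting from +0: 0, 1, 2, ….
Undoing it on cmqviy: c−0=c, m−1=l, q−2=o, v−3=s, i−4=e, y−5=t.

closet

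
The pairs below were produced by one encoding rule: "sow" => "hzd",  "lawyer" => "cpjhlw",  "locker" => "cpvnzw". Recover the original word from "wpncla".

parcel

The output letters match the input read backwards, each shifted +11: sow reversed is wos. The word is reversed, then every letter is shifted forward by 11.
Reversing it on wpncla: shift back: w−11=l, p−11=e, n−11=c, c−11=r, l−11=a, a−11=p → lecrap; then reverse → parcel.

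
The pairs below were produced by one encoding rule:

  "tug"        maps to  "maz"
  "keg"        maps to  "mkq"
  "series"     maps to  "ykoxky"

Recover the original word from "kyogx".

The output letters match the input read backwards, each shifted +6: tug reversed is gut. The word is reversed, then every letter is shifted forward by 6.
Reversing it on kyogx: shift back: k−6=e, y−6=s, o−6=i, g−6=a, x−6=r → esiar; then reverse → raise.

raise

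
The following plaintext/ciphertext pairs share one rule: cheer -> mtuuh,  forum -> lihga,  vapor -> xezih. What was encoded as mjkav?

climb

c(2)→m(12) and h(7)→t(19) fit y≡17x+4 (mod 26); the inverse of 17 mod 26 is 23. Treating letters as 0–25, the rule is x ↦ 17x + 4 (mod 26).
Undoing it on mjkav: m(12)→23·(12−4)≡2=c; j(9)→23·(9−4)≡11=l; k(10)→23·(10−4)≡8=i; a(0)→23·(0−4)≡12=m; v(21)→23·(21−4)≡1=b (all mod 26).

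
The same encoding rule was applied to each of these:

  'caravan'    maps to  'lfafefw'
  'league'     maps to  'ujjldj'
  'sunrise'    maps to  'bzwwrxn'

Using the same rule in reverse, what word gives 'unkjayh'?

liberty

Shifts by position in caravan: pos 0: c→l (+9), pos 1: a→f (+5), pos 2: r→a (+9), pos 3: a→f (+5) — repeating every 2. A repeating key of period 2 is used — shifts +9, +5 over and over.
Undoing it on unkjayh: u−9=l, n−5=i, k−9=b, j−5=e, a−9=r, y−5=t, h−9=y.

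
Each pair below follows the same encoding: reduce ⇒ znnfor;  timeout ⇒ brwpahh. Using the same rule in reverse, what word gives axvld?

solar

Each letter shifts forward by (position + 8), i.e. 8, 9, 10, … — the shift grows by one for each successive letter.
Undoing it on axvld: a−8=s, x−9=o, v−10=l, l−11=a, d−12=r.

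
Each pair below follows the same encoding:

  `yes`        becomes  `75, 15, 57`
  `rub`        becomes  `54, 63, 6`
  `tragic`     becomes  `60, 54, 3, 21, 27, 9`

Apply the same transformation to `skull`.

y(#25)→75 and e(#5)→15: differences scale by 3, so n = 3·pos + 0. The formula is n = 3×(alphabet index, a=1).
For skull: s=19→57, k=11→33, u=21→63, l=12→36, l=12→36.

57, 33, 63, 36, 36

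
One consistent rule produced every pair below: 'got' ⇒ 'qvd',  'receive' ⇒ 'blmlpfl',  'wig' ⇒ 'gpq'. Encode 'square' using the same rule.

The shift depends on letter class: consonant g→q is +10, but vowel o→v is +7. Vowels shift forward by 7 and consonants shift forward by 10.
On square: s(cons)+10=c, q(cons)+10=a, u(vowel)+7=b, a(vowel)+7=h, r(cons)+10=b, e(vowel)+7=l.

cabhbl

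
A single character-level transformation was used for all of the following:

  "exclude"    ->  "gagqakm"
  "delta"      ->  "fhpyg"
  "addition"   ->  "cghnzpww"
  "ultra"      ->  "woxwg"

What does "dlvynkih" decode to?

birthday

In exclude: e→g is +2, x→a is +3, c→g is +4, l→q is +5 — the shift increases by 1 each position. Letter i (0-indexed) is shifted by i+2, so successive shifts are 2, 3, 4, ….
Decoding dlvynkih: d−2=b, l−3=i, v−4=r, y−5=t, n−6=h, k−7=d, i−8=a, h−9=y.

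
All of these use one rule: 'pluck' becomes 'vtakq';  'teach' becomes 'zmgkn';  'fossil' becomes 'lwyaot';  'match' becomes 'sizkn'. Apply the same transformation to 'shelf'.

Shifts by position in pluck: pos 0: p→v (+6), pos 1: l→t (+8), pos 2: u→a (+6), pos 3: c→k (+8) — repeating every 2. A repeating key of period 2 is used — shifts +6, +8 over and over.
Applying it to shelf: s+6=y, h+8=p, e+6=k, l+8=t, f+6=l.

ypktl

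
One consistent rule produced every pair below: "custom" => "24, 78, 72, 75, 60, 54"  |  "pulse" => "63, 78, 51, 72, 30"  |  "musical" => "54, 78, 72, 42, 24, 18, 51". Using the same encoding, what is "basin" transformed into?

With a=1..z=26, the number is 3·pos + 15.
For basin: b=2→21, a=1→18, s=19→72, i=9→42, n=14→57.

21, 18, 72, 42, 57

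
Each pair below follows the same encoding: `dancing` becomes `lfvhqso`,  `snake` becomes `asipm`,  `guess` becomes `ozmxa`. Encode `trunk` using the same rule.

Shifts by position in dancing: pos 0: d→l (+8), pos 1: a→f (+5), pos 2: n→v (+8), pos 3: c→h (+5) — repeating every 2. It's a Vigenère-style cipher with numeric key [8,5]: position i shifts by key[i mod 2].
For trunk: t+8=b, r+5=w, u+8=c, n+5=s, k+8=s.

bwcss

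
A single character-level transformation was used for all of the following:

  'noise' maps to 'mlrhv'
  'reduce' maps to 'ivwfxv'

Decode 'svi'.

Each pair mirrors across the alphabet (n↔m, o↔l, i↔r): positions sum to 25. Each letter is replaced by its mirror in the alphabet: a↔z, b↔y, c↔x, and so on (the Atbash cipher).
Decoding svi: s↔h, v↔e, i↔r.

her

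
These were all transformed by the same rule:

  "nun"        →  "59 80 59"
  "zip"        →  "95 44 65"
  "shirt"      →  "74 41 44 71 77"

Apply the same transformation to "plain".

65 53 20 44 59

n(#14)→59 and u(#21)→80: differences scale by 3, so n = 3·pos + 17. Each letter becomes 3×(its alphabet position, a=1..z=26) + 17.
On plain: p=16→65, l=12→53, a=1→20, i=9→44, n=14→59.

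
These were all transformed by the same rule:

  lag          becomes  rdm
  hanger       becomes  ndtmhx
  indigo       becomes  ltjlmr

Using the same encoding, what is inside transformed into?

ltyljh

The shift depends on letter class: consonant l→r is +6, but vowel a→d is +3. The rule splits by letter class: vowels +3, consonants +6.
On inside: i(vowel)+3=l, n(cons)+6=t, s(cons)+6=y, i(vowel)+3=l, d(cons)+6=j, e(vowel)+3=h.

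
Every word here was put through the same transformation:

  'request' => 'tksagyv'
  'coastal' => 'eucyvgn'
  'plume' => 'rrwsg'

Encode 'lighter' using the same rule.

A repeating key of period 2 is used — shifts +2, +6 over and over.
On lighter: l+2=n, i+6=o, g+2=i, h+6=n, t+2=v, e+6=k, r+2=t.

noinvkt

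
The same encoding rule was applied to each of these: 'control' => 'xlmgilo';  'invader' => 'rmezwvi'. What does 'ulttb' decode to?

foggy

Each pair mirrors across the alphabet (c↔x, o↔l, n↔m): positions sum to 25. Each letter is replaced by its mirror in the alphabet: a↔z, b↔y, c↔x, and so on (the Atbash cipher).
Reversing it on ulttb: u↔f, l↔o, t↔g, t↔g, b↔y.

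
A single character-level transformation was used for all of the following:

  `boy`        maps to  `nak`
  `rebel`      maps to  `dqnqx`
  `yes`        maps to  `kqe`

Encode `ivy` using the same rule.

Compare letters: b→n is +12, o→a is +12, y→k is +12 — a constant shift. This is a Caesar cipher with shift 12.
For ivy: i+12=u, v+12=h, y+12=k.

uhk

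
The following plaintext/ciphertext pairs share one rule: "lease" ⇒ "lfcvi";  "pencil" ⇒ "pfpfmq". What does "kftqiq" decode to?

In lease: l→l is +0, e→f is +1, a→c is +2, s→v is +3 — the shift increases by 1 each position. The shift increases by 1 at each position, starting from +0: 0, 1, 2, ….
Reversing it on kftqiq: k−0=k, f−1=e, t−2=r, q−3=n, i−4=e, q−5=l.

kernel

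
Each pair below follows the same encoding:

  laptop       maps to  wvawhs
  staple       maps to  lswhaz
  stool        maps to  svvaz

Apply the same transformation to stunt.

aubaz

The output letters match the input read backwards, each shifted +7: laptop reversed is potpal. Two steps: reverse the string, then apply a Caesar shift of +7.
On stunt: reverse → tnuts; then shift: t+7=a, n+7=u, u+7=b, t+7=a, s+7=z.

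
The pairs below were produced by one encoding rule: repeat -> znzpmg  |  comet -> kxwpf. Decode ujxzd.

The shift increases by 1 at each position, starting from +8: 8, 9, 10, ….
Undoing it on ujxzd: u−8=m, j−9=a, x−10=n, z−11=o, d−12=r.

manor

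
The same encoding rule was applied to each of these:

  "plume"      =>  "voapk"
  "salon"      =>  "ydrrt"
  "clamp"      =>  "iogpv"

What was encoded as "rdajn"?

laugh

Shifts by position in plume: pos 0: p→v (+6), pos 1: l→o (+3), pos 2: u→a (+6), pos 3: m→p (+3) — repeating every 2. A repeating key of period 2 is used — shifts +6, +3 over and over.
Undoing it on rdajn: r−6=l, d−3=a, a−6=u, j−3=g, n−6=h.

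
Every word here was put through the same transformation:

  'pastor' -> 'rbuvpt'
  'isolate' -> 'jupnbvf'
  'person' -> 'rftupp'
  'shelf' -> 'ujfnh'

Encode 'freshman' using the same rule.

The shift depends on letter class: consonant p→r is +2, but vowel a→b is +1. The rule splits by letter class: vowels +1, consonants +2.
Applying it to freshman: f(cons)+2=h, r(cons)+2=t, e(vowel)+1=f, s(cons)+2=u, h(cons)+2=j, m(cons)+2=o, a(vowel)+1=b, n(cons)+2=p.

htfujobp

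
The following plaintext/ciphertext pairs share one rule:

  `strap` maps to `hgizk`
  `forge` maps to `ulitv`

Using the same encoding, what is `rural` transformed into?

Each pair mirrors across the alphabet (s↔h, t↔g, r↔i): positions sum to 25. This is the alphabet-reversal cipher (Atbash): a becomes z, b becomes y, etc.
For rural: r↔i, u↔f, r↔i, a↔z, l↔o.

ifizo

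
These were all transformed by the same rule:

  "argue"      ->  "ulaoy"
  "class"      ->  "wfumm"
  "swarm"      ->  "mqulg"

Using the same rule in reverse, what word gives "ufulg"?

alarm

Compare letters: a→u is +20, r→l is +20, g→a is +20 — a constant shift. It's a constant shift of +20 (ROT20).
Decoding ufulg: u−20=a, f−20=l, u−20=a, l−20=r, g−20=m.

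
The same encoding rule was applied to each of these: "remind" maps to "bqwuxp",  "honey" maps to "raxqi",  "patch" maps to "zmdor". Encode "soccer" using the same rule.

camood

Shifts by position in remind: pos 0: r→b (+10), pos 1: e→q (+12), pos 2: m→w (+10), pos 3: i→u (+12) — repeating every 2. A repeating key of period 2 is used — shifts +10, +12 over and over.
On soccer: s+10=c, o+12=a, c+10=m, c+12=o, e+10=o, r+12=d.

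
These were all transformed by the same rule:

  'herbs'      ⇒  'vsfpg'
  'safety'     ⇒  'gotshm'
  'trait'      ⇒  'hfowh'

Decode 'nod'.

Compare letters: h→v is +14, e→s is +14, r→f is +14 — a constant shift. It's a constant shift of +14 (ROT14).
Reversing it on nod: n−14=z, o−14=a, d−14=p.

zap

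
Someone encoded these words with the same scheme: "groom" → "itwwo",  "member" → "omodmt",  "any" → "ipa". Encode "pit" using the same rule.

The shift depends on letter class: consonant g→i is +2, but vowel o→w is +8. Vowels shift forward by 8 and consonants shift forward by 2.
Applying it to pit: p(cons)+2=r, i(vowel)+8=q, t(cons)+2=v.

rqv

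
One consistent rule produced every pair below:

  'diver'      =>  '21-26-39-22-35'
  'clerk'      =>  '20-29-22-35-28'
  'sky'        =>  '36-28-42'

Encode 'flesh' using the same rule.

23-29-22-36-25

The number is (letter's place in the alphabet, a=1) + 17.
Applying it to flesh: f=6→23, l=12→29, e=5→22, s=19→36, h=8→25.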